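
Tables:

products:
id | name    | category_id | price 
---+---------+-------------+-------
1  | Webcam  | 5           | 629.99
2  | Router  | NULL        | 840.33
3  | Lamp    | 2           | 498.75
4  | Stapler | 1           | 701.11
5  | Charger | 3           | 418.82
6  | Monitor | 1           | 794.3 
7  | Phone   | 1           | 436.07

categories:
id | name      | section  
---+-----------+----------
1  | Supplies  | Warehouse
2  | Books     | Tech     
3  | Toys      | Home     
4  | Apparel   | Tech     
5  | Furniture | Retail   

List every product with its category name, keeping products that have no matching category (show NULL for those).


LEFT JOIN keeps every row from products (the left table); where category_id has no match in categories, the category columns become NULL. Walk through each product:
  - product 1 (Webcam): category_id=5 -> matches Furniture
  - product 2 (Router): category_id=NULL, no match -> kept with NULL
  - product 3 (Lamp): category_id=2 -> matches Books
  - product 4 (Stapler): category_id=1 -> matches Supplies
  - product 5 (Charger): category_id=3 -> matches Toys
  - product 6 (Monitor): category_id=1 -> matches Supplies
  - product 7 (Phone): category_id=1 -> matches Supplies
All 7 rows appear; 1 has NULL category.

SQL:
SELECT a.name, b.name AS category
FROM products a
LEFT JOIN categories b ON a.category_id = b.id

Result:
name    | category 
--------+----------
Webcam  | Furniture
Router  | NULL     
Lamp    | Books    
Stapler | Supplies 
Charger | Toys     
Monitor | Supplies 
Phone   | Supplies 


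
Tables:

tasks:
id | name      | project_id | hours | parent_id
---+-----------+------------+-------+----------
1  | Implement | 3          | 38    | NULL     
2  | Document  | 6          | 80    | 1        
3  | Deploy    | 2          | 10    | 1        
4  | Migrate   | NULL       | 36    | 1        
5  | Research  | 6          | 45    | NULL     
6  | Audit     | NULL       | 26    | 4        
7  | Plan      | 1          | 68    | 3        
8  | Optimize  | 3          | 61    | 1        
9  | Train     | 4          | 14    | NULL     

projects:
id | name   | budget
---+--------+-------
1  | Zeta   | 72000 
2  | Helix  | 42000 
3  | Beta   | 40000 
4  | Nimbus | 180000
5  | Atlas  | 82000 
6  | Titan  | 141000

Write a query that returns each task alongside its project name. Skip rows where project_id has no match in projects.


INNER JOIN keeps only tasks rows whose project_id matches an id in projects. Walk through each task:
  - task 1 (Implement): project_id=3 -> matches Beta
  - task 2 (Document): project_id=6 -> matches Titan
  - task 3 (Deploy): project_id=2 -> matches Helix
  - task 4 (Migrate): project_id=NULL, no match -> dropped
  - task 5 (Research): project_id=6 -> matches Titan
  - task 6 (Audit): project_id=NULL, no match -> dropped
  - task 7 (Plan): project_id=1 -> matches Zeta
  - task 8 (Optimize): project_id=3 -> matches Beta
  - task 9 (Train): project_id=4 -> matches Nimbus
So 2 of 9 rows are dropped.

SQL:
SELECT a.name, b.name AS project
FROM tasks a
INNER JOIN projects b ON a.project_id = b.id

Result:
name      | project
----------+--------
Implement | Beta   
Document  | Titan  
Deploy    | Helix  
Research  | Titan  
Plan      | Zeta   
Optimize  | Beta   
Train     | Nimbus 


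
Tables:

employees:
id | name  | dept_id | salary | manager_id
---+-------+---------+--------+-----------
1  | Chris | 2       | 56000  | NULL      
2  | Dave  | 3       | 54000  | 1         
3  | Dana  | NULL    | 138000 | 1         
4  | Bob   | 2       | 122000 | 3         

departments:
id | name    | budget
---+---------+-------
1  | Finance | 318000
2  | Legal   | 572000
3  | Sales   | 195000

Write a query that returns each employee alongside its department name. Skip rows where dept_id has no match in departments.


INNER JOIN keeps only employees rows whose dept_id matches an id in departments. Walk through each employee:
  - employee 1 (Chris): dept_id=2 -> matches Legal
  - employee 2 (Dave): dept_id=3 -> matches Sales
  - employee 3 (Dana): dept_id=NULL, no match -> dropped
  - employee 4 (Bob): dept_id=2 -> matches Legal
So 1 of 4 rows is dropped.

SQL:
SELECT a.name, b.name AS department
FROM employees a
INNER JOIN departments b ON a.dept_id = b.id

Result:
name  | department
------+-----------
Chris | Legal     
Dave  | Sales     
Bob   | Legal     


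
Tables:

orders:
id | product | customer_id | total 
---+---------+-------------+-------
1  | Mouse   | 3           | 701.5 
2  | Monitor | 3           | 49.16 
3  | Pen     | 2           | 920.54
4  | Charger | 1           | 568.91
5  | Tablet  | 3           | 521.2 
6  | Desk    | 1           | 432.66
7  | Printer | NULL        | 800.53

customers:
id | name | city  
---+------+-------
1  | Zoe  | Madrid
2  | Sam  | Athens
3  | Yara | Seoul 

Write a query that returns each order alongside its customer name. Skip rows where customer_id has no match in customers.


INNER JOIN keeps only orders rows whose customer_id matches an id in customers. Walk through each order:
  - order 1 (Mouse): customer_id=3 -> matches Yara
  - order 2 (Monitor): customer_id=3 -> matches Yara
  - order 3 (Pen): customer_id=2 -> matches Sam
  - order 4 (Charger): customer_id=1 -> matches Zoe
  - order 5 (Tablet): customer_id=3 -> matches Yara
  - order 6 (Desk): customer_id=1 -> matches Zoe
  - order 7 (Printer): customer_id=NULL, no match -> dropped
So 1 of 7 rows is dropped.

SQL:
SELECT a.product, b.name AS customer
FROM orders a
INNER JOIN customers b ON a.customer_id = b.id

Result:
product | customer
--------+---------
Mouse   | Yara    
Monitor | Yara    
Pen     | Sam     
Charger | Zoe     
Tablet  | Yara    
Desk    | Zoe     


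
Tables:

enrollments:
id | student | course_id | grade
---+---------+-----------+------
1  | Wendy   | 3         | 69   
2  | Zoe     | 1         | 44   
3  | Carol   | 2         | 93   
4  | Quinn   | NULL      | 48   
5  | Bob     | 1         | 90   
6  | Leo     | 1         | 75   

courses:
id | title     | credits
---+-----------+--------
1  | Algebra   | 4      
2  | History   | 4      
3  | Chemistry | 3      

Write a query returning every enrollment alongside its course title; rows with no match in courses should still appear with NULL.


LEFT JOIN keeps every row from enrollments (the left table); where course_id has no match in courses, the course columns become NULL. Walk through each enrollment:
  - enrollment 1 (Wendy): course_id=3 -> matches Chemistry
  - enrollment 2 (Zoe): course_id=1 -> matches Algebra
  - enrollment 3 (Carol): course_id=2 -> matches History
  - enrollment 4 (Quinn): course_id=NULL, no match -> kept with NULL
  - enrollment 5 (Bob): course_id=1 -> matches Algebra
  - enrollment 6 (Leo): course_id=1 -> matches Algebra
All 6 rows appear; 1 has NULL course.

SQL:
SELECT a.student, b.title AS course
FROM enrollments a
LEFT JOIN courses b ON a.course_id = b.id

Result:
student | course   
--------+----------
Wendy   | Chemistry
Zoe     | Algebra  
Carol   | History  
Quinn   | NULL     
Bob     | Algebra  
Leo     | Algebra  


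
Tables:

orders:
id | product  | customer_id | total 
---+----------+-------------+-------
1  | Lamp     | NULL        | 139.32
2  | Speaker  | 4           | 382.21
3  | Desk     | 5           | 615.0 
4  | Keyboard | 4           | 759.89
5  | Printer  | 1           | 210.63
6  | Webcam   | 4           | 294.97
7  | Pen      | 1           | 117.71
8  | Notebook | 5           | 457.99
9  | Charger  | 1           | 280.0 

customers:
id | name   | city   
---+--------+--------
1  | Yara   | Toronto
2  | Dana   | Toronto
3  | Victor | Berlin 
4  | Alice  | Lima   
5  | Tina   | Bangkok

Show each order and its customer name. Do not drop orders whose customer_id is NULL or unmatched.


LEFT JOIN keeps every row from orders (the left table); where customer_id has no match in customers, the customer columns become NULL. Walk through each order:
  - order 1 (Lamp): customer_id=NULL, no match -> kept with NULL
  - order 2 (Speaker): customer_id=4 -> matches Alice
  - order 3 (Desk): customer_id=5 -> matches Tina
  - order 4 (Keyboard): customer_id=4 -> matches Alice
  - order 5 (Printer): customer_id=1 -> matches Yara
  - order 6 (Webcam): customer_id=4 -> matches Alice
  - order 7 (Pen): customer_id=1 -> matches Yara
  - order 8 (Notebook): customer_id=5 -> matches Tina
  - order 9 (Charger): customer_id=1 -> matches Yara
All 9 rows appear; 1 has NULL customer.

SQL:
SELECT a.product, b.name AS customer
FROM orders a
LEFT JOIN customers b ON a.customer_id = b.id

Result:
product  | customer
---------+---------
Lamp     | NULL    
Speaker  | Alice   
Desk     | Tina    
Keyboard | Alice   
Printer  | Yara    
Webcam   | Alice   
Pen      | Yara    
Notebook | Tina    
Charger  | Yara    


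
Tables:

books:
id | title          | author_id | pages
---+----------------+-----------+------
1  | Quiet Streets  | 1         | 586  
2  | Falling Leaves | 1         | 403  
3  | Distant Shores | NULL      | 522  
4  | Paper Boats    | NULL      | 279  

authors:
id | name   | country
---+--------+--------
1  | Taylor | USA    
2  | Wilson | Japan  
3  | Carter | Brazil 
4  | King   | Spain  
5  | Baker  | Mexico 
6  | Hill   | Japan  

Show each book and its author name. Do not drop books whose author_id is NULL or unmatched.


LEFT JOIN keeps every row from books (the left table); where author_id has no match in authors, the author columns become NULL. Walk through each book:
  - book 1 (Quiet Streets): author_id=1 -> matches Taylor
  - book 2 (Falling Leaves): author_id=1 -> matches Taylor
  - book 3 (Distant Shores): author_id=NULL, no match -> kept with NULL
  - book 4 (Paper Boats): author_id=NULL, no match -> kept with NULL
All 4 rows appear; 2 have NULL author.

SQL:
SELECT a.title, b.name AS author
FROM books a
LEFT JOIN authors b ON a.author_id = b.id

Result:
title          | author
---------------+-------
Quiet Streets  | Taylor
Falling Leaves | Taylor
Distant Shores | NULL  
Paper Boats    | NULL  


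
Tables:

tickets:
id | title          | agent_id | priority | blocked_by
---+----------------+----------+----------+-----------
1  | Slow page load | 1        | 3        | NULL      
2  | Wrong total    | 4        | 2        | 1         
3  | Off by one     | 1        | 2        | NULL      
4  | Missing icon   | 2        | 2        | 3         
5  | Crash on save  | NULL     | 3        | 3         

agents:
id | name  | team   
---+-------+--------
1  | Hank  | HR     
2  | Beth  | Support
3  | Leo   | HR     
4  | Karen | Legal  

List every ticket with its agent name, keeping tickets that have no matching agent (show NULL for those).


LEFT JOIN keeps every row from tickets (the left table); where agent_id has no match in agents, the agent columns become NULL. Walk through each ticket:
  - ticket 1 (Slow page load): agent_id=1 -> matches Hank
  - ticket 2 (Wrong total): agent_id=4 -> matches Karen
  - ticket 3 (Off by one): agent_id=1 -> matches Hank
  - ticket 4 (Missing icon): agent_id=2 -> matches Beth
  - ticket 5 (Crash on save): agent_id=NULL, no match -> kept with NULL
All 5 rows appear; 1 has NULL agent.

SQL:
SELECT a.title, b.name AS agent
FROM tickets a
LEFT JOIN agents b ON a.agent_id = b.id

Result:
title          | agent
---------------+------
Slow page load | Hank 
Wrong total    | Karen
Off by one     | Hank 
Missing icon   | Beth 
Crash on save  | NULL 


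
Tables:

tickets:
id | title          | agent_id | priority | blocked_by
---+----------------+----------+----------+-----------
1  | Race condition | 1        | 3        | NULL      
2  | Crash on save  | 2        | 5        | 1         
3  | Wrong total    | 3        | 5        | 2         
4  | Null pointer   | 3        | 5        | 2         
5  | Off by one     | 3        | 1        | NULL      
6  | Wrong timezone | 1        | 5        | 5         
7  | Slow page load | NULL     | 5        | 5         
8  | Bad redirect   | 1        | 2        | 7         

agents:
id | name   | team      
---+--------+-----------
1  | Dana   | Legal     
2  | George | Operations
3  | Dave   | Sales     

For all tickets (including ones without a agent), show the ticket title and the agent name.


LEFT JOIN keeps every row from tickets (the left table); where agent_id has no match in agents, the agent columns become NULL. Walk through each ticket:
  - ticket 1 (Race condition): agent_id=1 -> matches Dana
  - ticket 2 (Crash on save): agent_id=2 -> matches George
  - ticket 3 (Wrong total): agent_id=3 -> matches Dave
  - ticket 4 (Null pointer): agent_id=3 -> matches Dave
  - ticket 5 (Off by one): agent_id=3 -> matches Dave
  - ticket 6 (Wrong timezone): agent_id=1 -> matches Dana
  - ticket 7 (Slow page load): agent_id=NULL, no match -> kept with NULL
  - ticket 8 (Bad redirect): agent_id=1 -> matches Dana
All 8 rows appear; 1 has NULL agent.

SQL:
SELECT a.title, b.name AS agent
FROM tickets a
LEFT JOIN agents b ON a.agent_id = b.id

Result:
title          | agent 
---------------+-------
Race condition | Dana  
Crash on save  | George
Wrong total    | Dave  
Null pointer   | Dave  
Off by one     | Dave  
Wrong timezone | Dana  
Slow page load | NULL  
Bad redirect   | Dana  


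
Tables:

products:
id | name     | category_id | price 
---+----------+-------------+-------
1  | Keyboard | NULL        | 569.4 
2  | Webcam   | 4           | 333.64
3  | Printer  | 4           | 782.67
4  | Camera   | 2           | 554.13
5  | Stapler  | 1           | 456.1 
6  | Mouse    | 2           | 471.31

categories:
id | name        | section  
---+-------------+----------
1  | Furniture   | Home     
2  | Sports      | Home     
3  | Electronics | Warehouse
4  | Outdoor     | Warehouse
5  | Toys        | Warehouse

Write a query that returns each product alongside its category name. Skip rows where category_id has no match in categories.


INNER JOIN keeps only products rows whose category_id matches an id in categories. Walk through each product:
  - product 1 (Keyboard): category_id=NULL, no match -> dropped
  - product 2 (Webcam): category_id=4 -> matches Outdoor
  - product 3 (Printer): category_id=4 -> matches Outdoor
  - product 4 (Camera): category_id=2 -> matches Sports
  - product 5 (Stapler): category_id=1 -> matches Furniture
  - product 6 (Mouse): category_id=2 -> matches Sports
So 1 of 6 rows is dropped.

SQL:
SELECT a.name, b.name AS category
FROM products a
INNER JOIN categories b ON a.category_id = b.id

Result:
name    | category 
--------+----------
Webcam  | Outdoor  
Printer | Outdoor  
Camera  | Sports   
Stapler | Furniture
Mouse   | Sports   


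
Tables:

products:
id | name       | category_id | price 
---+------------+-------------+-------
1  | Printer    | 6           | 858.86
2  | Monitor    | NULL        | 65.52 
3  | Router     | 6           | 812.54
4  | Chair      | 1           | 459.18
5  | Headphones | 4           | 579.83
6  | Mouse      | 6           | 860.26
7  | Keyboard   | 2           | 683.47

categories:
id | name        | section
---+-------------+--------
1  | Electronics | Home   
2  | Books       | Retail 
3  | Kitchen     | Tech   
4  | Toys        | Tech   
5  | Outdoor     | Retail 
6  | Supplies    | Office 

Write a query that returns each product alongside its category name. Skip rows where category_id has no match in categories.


INNER JOIN keeps only products rows whose category_id matches an id in categories. Walk through each product:
  - product 1 (Printer): category_id=6 -> matches Supplies
  - product 2 (Monitor): category_id=NULL, no match -> dropped
  - product 3 (Router): category_id=6 -> matches Supplies
  - product 4 (Chair): category_id=1 -> matches Electronics
  - product 5 (Headphones): category_id=4 -> matches Toys
  - product 6 (Mouse): category_id=6 -> matches Supplies
  - product 7 (Keyboard): category_id=2 -> matches Books
So 1 of 7 rows is dropped.

SQL:
SELECT a.name, b.name AS category
FROM products a
INNER JOIN categories b ON a.category_id = b.id

Result:
name       | category   
-----------+------------
Printer    | Supplies   
Router     | Supplies   
Chair      | Electronics
Headphones | Toys       
Mouse      | Supplies   
Keyboard   | Books      


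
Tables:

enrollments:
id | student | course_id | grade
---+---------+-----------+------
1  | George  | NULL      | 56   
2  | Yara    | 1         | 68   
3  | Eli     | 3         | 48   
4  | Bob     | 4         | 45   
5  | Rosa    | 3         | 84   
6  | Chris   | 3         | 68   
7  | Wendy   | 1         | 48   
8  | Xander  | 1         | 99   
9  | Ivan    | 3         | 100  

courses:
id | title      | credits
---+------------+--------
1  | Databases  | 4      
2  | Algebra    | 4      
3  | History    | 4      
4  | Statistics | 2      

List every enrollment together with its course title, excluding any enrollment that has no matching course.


INNER JOIN keeps only enrollments rows whose course_id matches an id in courses. Walk through each enrollment:
  - enrollment 1 (George): course_id=NULL, no match -> dropped
  - enrollment 2 (Yara): course_id=1 -> matches Databases
  - enrollment 3 (Eli): course_id=3 -> matches History
  - enrollment 4 (Bob): course_id=4 -> matches Statistics
  - enrollment 5 (Rosa): course_id=3 -> matches History
  - enrollment 6 (Chris): course_id=3 -> matches History
  - enrollment 7 (Wendy): course_id=1 -> matches Databases
  - enrollment 8 (Xander): course_id=1 -> matches Databases
  - enrollment 9 (Ivan): course_id=3 -> matches History
So 1 of 9 rows is dropped.

SQL:
SELECT a.student, b.title AS course
FROM enrollments a
INNER JOIN courses b ON a.course_id = b.id

Result:
student | course    
--------+-----------
Yara    | Databases 
Eli     | History   
Bob     | Statistics
Rosa    | History   
Chris   | History   
Wendy   | Databases 
Xander  | Databases 
Ivan    | History   


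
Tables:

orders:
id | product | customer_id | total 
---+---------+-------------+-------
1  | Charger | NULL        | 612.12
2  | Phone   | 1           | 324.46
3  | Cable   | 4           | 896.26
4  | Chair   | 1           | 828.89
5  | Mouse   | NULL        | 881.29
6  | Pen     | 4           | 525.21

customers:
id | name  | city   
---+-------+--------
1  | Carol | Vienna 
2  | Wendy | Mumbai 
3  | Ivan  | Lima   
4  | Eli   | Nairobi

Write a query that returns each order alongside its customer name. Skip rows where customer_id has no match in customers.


INNER JOIN keeps only orders rows whose customer_id matches an id in customers. Walk through each order:
  - order 1 (Charger): customer_id=NULL, no match -> dropped
  - order 2 (Phone): customer_id=1 -> matches Carol
  - order 3 (Cable): customer_id=4 -> matches Eli
  - order 4 (Chair): customer_id=1 -> matches Carol
  - order 5 (Mouse): customer_id=NULL, no match -> dropped
  - order 6 (Pen): customer_id=4 -> matches Eli
So 2 of 6 rows are dropped.

SQL:
SELECT a.product, b.name AS customer
FROM orders a
INNER JOIN customers b ON a.customer_id = b.id

Result:
product | customer
--------+---------
Phone   | Carol   
Cable   | Eli     
Chair   | Carol   
Pen     | Eli     


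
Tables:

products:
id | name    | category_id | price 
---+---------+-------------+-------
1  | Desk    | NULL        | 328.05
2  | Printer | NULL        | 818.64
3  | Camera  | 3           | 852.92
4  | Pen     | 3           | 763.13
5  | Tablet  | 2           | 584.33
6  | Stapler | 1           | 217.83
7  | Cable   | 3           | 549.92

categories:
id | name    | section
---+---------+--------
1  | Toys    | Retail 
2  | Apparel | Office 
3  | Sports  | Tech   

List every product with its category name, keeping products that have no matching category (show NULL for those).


LEFT JOIN keeps every row from products (the left table); where category_id has no match in categories, the category columns become NULL. Walk through each product:
  - product 1 (Desk): category_id=NULL, no match -> kept with NULL
  - product 2 (Printer): category_id=NULL, no match -> kept with NULL
  - product 3 (Camera): category_id=3 -> matches Sports
  - product 4 (Pen): category_id=3 -> matches Sports
  - product 5 (Tablet): category_id=2 -> matches Apparel
  - product 6 (Stapler): category_id=1 -> matches Toys
  - product 7 (Cable): category_id=3 -> matches Sports
All 7 rows appear; 2 have NULL category.

SQL:
SELECT a.name, b.name AS category
FROM products a
LEFT JOIN categories b ON a.category_id = b.id

Result:
name    | category
--------+---------
Desk    | NULL    
Printer | NULL    
Camera  | Sports  
Pen     | Sports  
Tablet  | Apparel 
Stapler | Toys    
Cable   | Sports  


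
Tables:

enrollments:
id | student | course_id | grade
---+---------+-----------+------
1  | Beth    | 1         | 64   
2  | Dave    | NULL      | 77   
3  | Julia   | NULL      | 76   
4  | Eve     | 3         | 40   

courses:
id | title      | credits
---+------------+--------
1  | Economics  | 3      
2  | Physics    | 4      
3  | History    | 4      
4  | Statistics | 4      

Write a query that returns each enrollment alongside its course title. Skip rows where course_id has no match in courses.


INNER JOIN keeps only enrollments rows whose course_id matches an id in courses. Walk through each enrollment:
  - enrollment 1 (Beth): course_id=1 -> matches Economics
  - enrollment 2 (Dave): course_id=NULL, no match -> dropped
  - enrollment 3 (Julia): course_id=NULL, no match -> dropped
  - enrollment 4 (Eve): course_id=3 -> matches History
So 2 of 4 rows are dropped.

SQL:
SELECT a.student, b.title AS course
FROM enrollments a
INNER JOIN courses b ON a.course_id = b.id

Result:
student | course   
--------+----------
Beth    | Economics
Eve     | History  


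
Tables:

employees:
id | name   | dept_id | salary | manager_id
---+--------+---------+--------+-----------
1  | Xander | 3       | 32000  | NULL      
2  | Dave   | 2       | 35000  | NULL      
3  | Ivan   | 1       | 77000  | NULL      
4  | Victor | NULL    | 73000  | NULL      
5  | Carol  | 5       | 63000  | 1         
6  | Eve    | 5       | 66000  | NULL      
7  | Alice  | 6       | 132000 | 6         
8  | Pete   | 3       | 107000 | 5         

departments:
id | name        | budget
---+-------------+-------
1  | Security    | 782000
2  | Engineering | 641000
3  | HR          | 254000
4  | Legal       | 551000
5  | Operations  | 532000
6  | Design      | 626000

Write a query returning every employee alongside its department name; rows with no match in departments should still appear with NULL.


LEFT JOIN keeps every row from employees (the left table); where dept_id has no match in departments, the department columns become NULL. Walk through each employee:
  - employee 1 (Xander): dept_id=3 -> matches HR
  - employee 2 (Dave): dept_id=2 -> matches Engineering
  - employee 3 (Ivan): dept_id=1 -> matches Security
  - employee 4 (Victor): dept_id=NULL, no match -> kept with NULL
  - employee 5 (Carol): dept_id=5 -> matches Operations
  - employee 6 (Eve): dept_id=5 -> matches Operations
  - employee 7 (Alice): dept_id=6 -> matches Design
  - employee 8 (Pete): dept_id=3 -> matches HR
All 8 rows appear; 1 has NULL department.

SQL:
SELECT a.name, b.name AS department
FROM employees a
LEFT JOIN departments b ON a.dept_id = b.id

Result:
name   | department 
-------+------------
Xander | HR         
Dave   | Engineering
Ivan   | Security   
Victor | NULL       
Carol  | Operations 
Eve    | Operations 
Alice  | Design     
Pete   | HR         


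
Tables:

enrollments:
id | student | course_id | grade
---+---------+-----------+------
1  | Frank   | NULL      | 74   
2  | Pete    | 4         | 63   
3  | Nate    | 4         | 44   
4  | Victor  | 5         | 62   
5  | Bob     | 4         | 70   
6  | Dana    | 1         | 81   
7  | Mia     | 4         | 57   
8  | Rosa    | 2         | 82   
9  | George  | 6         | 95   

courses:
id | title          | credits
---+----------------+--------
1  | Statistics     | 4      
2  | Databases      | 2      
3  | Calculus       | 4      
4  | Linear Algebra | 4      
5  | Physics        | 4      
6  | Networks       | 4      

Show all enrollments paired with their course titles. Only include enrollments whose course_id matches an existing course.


INNER JOIN keeps only enrollments rows whose course_id matches an id in courses. Walk through each enrollment:
  - enrollment 1 (Frank): course_id=NULL, no match -> dropped
  - enrollment 2 (Pete): course_id=4 -> matches Linear Algebra
  - enrollment 3 (Nate): course_id=4 -> matches Linear Algebra
  - enrollment 4 (Victor): course_id=5 -> matches Physics
  - enrollment 5 (Bob): course_id=4 -> matches Linear Algebra
  - enrollment 6 (Dana): course_id=1 -> matches Statistics
  - enrollment 7 (Mia): course_id=4 -> matches Linear Algebra
  - enrollment 8 (Rosa): course_id=2 -> matches Databases
  - enrollment 9 (George): course_id=6 -> matches Networks
So 1 of 9 rows is dropped.

SQL:
SELECT a.student, b.title AS course
FROM enrollments a
INNER JOIN courses b ON a.course_id = b.id

Result:
student | course        
--------+---------------
Pete    | Linear Algebra
Nate    | Linear Algebra
Victor  | Physics       
Bob     | Linear Algebra
Dana    | Statistics    
Mia     | Linear Algebra
Rosa    | Databases     
George  | Networks      


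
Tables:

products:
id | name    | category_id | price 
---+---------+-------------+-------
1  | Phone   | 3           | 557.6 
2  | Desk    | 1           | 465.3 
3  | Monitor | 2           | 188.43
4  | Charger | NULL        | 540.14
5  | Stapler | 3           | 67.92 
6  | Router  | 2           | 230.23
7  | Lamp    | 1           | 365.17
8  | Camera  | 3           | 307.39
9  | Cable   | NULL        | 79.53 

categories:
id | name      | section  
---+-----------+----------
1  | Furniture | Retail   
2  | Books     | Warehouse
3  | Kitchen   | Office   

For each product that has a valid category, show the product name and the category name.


INNER JOIN keeps only products rows whose category_id matches an id in categories. Walk through each product:
  - product 1 (Phone): category_id=3 -> matches Kitchen
  - product 2 (Desk): category_id=1 -> matches Furniture
  - product 3 (Monitor): category_id=2 -> matches Books
  - product 4 (Charger): category_id=NULL, no match -> dropped
  - product 5 (Stapler): category_id=3 -> matches Kitchen
  - product 6 (Router): category_id=2 -> matches Books
  - product 7 (Lamp): category_id=1 -> matches Furniture
  - product 8 (Camera): category_id=3 -> matches Kitchen
  - product 9 (Cable): category_id=NULL, no match -> dropped
So 2 of 9 rows are dropped.

SQL:
SELECT a.name, b.name AS category
FROM products a
INNER JOIN categories b ON a.category_id = b.id

Result:
name    | category 
--------+----------
Phone   | Kitchen  
Desk    | Furniture
Monitor | Books    
Stapler | Kitchen  
Router  | Books    
Lamp    | Furniture
Camera  | Kitchen  


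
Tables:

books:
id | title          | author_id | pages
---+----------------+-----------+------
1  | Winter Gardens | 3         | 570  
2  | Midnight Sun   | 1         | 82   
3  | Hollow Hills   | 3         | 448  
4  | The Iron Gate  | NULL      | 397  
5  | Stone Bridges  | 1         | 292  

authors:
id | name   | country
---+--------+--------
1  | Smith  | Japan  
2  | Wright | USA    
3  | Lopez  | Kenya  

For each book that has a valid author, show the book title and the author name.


INNER JOIN keeps only books rows whose author_id matches an id in authors. Walk through each book:
  - book 1 (Winter Gardens): author_id=3 -> matches Lopez
  - book 2 (Midnight Sun): author_id=1 -> matches Smith
  - book 3 (Hollow Hills): author_id=3 -> matches Lopez
  - book 4 (The Iron Gate): author_id=NULL, no match -> dropped
  - book 5 (Stone Bridges): author_id=1 -> matches Smith
So 1 of 5 rows is dropped.

SQL:
SELECT a.title, b.name AS author
FROM books a
INNER JOIN authors b ON a.author_id = b.id

Result:
title          | author
---------------+-------
Winter Gardens | Lopez 
Midnight Sun   | Smith 
Hollow Hills   | Lopez 
Stone Bridges  | Smith 


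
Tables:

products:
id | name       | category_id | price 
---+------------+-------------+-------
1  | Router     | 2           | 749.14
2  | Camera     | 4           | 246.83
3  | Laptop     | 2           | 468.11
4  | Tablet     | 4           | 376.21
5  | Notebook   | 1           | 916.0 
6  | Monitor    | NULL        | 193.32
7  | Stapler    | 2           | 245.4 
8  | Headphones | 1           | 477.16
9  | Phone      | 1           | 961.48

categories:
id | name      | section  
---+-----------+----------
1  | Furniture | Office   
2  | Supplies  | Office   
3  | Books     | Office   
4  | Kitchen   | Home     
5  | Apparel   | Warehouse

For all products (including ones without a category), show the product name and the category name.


LEFT JOIN keeps every row from products (the left table); where category_id has no match in categories, the category columns become NULL. Walk through each product:
  - product 1 (Router): category_id=2 -> matches Supplies
  - product 2 (Camera): category_id=4 -> matches Kitchen
  - product 3 (Laptop): category_id=2 -> matches Supplies
  - product 4 (Tablet): category_id=4 -> matches Kitchen
  - product 5 (Notebook): category_id=1 -> matches Furniture
  - product 6 (Monitor): category_id=NULL, no match -> kept with NULL
  - product 7 (Stapler): category_id=2 -> matches Supplies
  - product 8 (Headphones): category_id=1 -> matches Furniture
  - product 9 (Phone): category_id=1 -> matches Furniture
All 9 rows appear; 1 has NULL category.

SQL:
SELECT a.name, b.name AS category
FROM products a
LEFT JOIN categories b ON a.category_id = b.id

Result:
name       | category 
-----------+----------
Router     | Supplies 
Camera     | Kitchen  
Laptop     | Supplies 
Tablet     | Kitchen  
Notebook   | Furniture
Monitor    | NULL     
Stapler    | Supplies 
Headphones | Furniture
Phone      | Furniture


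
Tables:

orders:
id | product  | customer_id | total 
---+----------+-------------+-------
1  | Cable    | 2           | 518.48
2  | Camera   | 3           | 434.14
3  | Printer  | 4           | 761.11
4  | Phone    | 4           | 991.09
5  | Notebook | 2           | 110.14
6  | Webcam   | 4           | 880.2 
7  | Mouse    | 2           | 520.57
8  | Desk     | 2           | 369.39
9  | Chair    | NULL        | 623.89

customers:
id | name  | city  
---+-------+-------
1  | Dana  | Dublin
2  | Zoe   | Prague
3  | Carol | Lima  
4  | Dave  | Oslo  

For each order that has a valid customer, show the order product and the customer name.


INNER JOIN keeps only orders rows whose customer_id matches an id in customers. Walk through each order:
  - order 1 (Cable): customer_id=2 -> matches Zoe
  - order 2 (Camera): customer_id=3 -> matches Carol
  - order 3 (Printer): customer_id=4 -> matches Dave
  - order 4 (Phone): customer_id=4 -> matches Dave
  - order 5 (Notebook): customer_id=2 -> matches Zoe
  - order 6 (Webcam): customer_id=4 -> matches Dave
  - order 7 (Mouse): customer_id=2 -> matches Zoe
  - order 8 (Desk): customer_id=2 -> matches Zoe
  - order 9 (Chair): customer_id=NULL, no match -> dropped
So 1 of 9 rows is dropped.

SQL:
SELECT a.product, b.name AS customer
FROM orders a
INNER JOIN customers b ON a.customer_id = b.id

Result:
product  | customer
---------+---------
Cable    | Zoe     
Camera   | Carol   
Printer  | Dave    
Phone    | Dave    
Notebook | Zoe     
Webcam   | Dave    
Mouse    | Zoe     
Desk     | Zoe     


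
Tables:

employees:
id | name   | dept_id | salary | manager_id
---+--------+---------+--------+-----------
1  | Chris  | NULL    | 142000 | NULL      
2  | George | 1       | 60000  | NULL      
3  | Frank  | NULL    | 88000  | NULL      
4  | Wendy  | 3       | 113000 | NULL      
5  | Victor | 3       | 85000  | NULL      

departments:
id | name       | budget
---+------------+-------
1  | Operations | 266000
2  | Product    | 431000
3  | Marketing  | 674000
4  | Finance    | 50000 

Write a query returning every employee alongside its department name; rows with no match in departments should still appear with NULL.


LEFT JOIN keeps every row from employees (the left table); where dept_id has no match in departments, the department columns become NULL. Walk through each employee:
  - employee 1 (Chris): dept_id=NULL, no match -> kept with NULL
  - employee 2 (George): dept_id=1 -> matches Operations
  - employee 3 (Frank): dept_id=NULL, no match -> kept with NULL
  - employee 4 (Wendy): dept_id=3 -> matches Marketing
  - employee 5 (Victor): dept_id=3 -> matches Marketing
All 5 rows appear; 2 have NULL department.

SQL:
SELECT a.name, b.name AS department
FROM employees a
LEFT JOIN departments b ON a.dept_id = b.id

Result:
name   | department
-------+-----------
Chris  | NULL      
George | Operations
Frank  | NULL      
Wendy  | Marketing 
Victor | Marketing 


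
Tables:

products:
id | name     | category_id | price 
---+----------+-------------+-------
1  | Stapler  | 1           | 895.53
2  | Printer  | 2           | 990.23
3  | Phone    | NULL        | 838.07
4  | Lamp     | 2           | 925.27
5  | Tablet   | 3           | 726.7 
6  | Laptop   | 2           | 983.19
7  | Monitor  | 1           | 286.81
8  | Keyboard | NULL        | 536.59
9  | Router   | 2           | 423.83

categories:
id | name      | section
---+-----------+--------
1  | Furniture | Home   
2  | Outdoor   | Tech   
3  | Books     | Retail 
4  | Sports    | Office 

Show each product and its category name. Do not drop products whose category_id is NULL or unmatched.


LEFT JOIN keeps every row from products (the left table); where category_id has no match in categories, the category columns become NULL. Walk through each product:
  - product 1 (Stapler): category_id=1 -> matches Furniture
  - product 2 (Printer): category_id=2 -> matches Outdoor
  - product 3 (Phone): category_id=NULL, no match -> kept with NULL
  - product 4 (Lamp): category_id=2 -> matches Outdoor
  - product 5 (Tablet): category_id=3 -> matches Books
  - product 6 (Laptop): category_id=2 -> matches Outdoor
  - product 7 (Monitor): category_id=1 -> matches Furniture
  - product 8 (Keyboard): category_id=NULL, no match -> kept with NULL
  - product 9 (Router): category_id=2 -> matches Outdoor
All 9 rows appear; 2 have NULL category.

SQL:
SELECT a.name, b.name AS category
FROM products a
LEFT JOIN categories b ON a.category_id = b.id

Result:
name     | category 
---------+----------
Stapler  | Furniture
Printer  | Outdoor  
Phone    | NULL     
Lamp     | Outdoor  
Tablet   | Books    
Laptop   | Outdoor  
Monitor  | Furniture
Keyboard | NULL     
Router   | Outdoor  


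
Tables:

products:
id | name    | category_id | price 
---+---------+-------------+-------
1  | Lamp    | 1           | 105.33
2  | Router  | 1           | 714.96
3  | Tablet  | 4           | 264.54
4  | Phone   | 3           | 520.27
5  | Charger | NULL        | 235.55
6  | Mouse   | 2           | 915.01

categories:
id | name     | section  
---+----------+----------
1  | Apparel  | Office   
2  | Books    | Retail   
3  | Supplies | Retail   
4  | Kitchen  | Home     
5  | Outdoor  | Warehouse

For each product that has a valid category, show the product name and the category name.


INNER JOIN keeps only products rows whose category_id matches an id in categories. Walk through each product:
  - product 1 (Lamp): category_id=1 -> matches Apparel
  - product 2 (Router): category_id=1 -> matches Apparel
  - product 3 (Tablet): category_id=4 -> matches Kitchen
  - product 4 (Phone): category_id=3 -> matches Supplies
  - product 5 (Charger): category_id=NULL, no match -> dropped
  - product 6 (Mouse): category_id=2 -> matches Books
So 1 of 6 rows is dropped.

SQL:
SELECT a.name, b.name AS category
FROM products a
INNER JOIN categories b ON a.category_id = b.id

Result:
name   | category
-------+---------
Lamp   | Apparel 
Router | Apparel 
Tablet | Kitchen 
Phone  | Supplies
Mouse  | Books   


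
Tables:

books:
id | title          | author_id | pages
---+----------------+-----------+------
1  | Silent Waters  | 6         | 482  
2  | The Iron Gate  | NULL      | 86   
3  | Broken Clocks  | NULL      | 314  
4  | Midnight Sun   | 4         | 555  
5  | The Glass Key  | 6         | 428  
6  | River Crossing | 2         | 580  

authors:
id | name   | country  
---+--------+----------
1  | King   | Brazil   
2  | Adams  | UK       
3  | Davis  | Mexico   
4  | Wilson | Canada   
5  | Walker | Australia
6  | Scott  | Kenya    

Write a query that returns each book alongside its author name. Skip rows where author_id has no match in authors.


INNER JOIN keeps only books rows whose author_id matches an id in authors. Walk through each book:
  - book 1 (Silent Waters): author_id=6 -> matches Scott
  - book 2 (The Iron Gate): author_id=NULL, no match -> dropped
  - book 3 (Broken Clocks): author_id=NULL, no match -> dropped
  - book 4 (Midnight Sun): author_id=4 -> matches Wilson
  - book 5 (The Glass Key): author_id=6 -> matches Scott
  - book 6 (River Crossing): author_id=2 -> matches Adams
So 2 of 6 rows are dropped.

SQL:
SELECT a.title, b.name AS author
FROM books a
INNER JOIN authors b ON a.author_id = b.id

Result:
title          | author
---------------+-------
Silent Waters  | Scott 
Midnight Sun   | Wilson
The Glass Key  | Scott 
River Crossing | Adams 


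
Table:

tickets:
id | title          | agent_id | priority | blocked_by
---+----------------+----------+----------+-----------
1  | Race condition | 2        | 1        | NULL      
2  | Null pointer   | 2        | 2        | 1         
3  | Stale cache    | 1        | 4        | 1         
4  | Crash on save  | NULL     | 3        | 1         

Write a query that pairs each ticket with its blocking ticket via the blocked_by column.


This is a self-join: tickets is joined to a second copy of itself, matching each row's blocked_by to another row's id. Use LEFT JOIN so rows with blocked_by=NULL are kept.
  - ticket 1 (Race condition): blocked_by=NULL -> NULL
  - ticket 2 (Null pointer): blocked_by=1 -> Race condition
  - ticket 3 (Stale cache): blocked_by=1 -> Race condition
  - ticket 4 (Crash on save): blocked_by=1 -> Race condition

SQL:
SELECT a.title AS item, b.title AS blocked_by
FROM tickets a
LEFT JOIN tickets b ON a.blocked_by = b.id

Result:
item           | blocked_by    
---------------+---------------
Race condition | NULL          
Null pointer   | Race condition
Stale cache    | Race condition
Crash on save  | Race condition


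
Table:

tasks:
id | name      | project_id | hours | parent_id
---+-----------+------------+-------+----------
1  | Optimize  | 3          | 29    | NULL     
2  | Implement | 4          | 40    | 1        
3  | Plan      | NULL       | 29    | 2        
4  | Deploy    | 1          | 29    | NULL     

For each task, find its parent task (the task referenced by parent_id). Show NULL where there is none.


This is a self-join: tasks is joined to a second copy of itself, matching each row's parent_id to another row's id. Use LEFT JOIN so rows with parent_id=NULL are kept.
  - task 1 (Optimize): parent_id=NULL -> NULL
  - task 2 (Implement): parent_id=1 -> Optimize
  - task 3 (Plan): parent_id=2 -> Implement
  - task 4 (Deploy): parent_id=NULL -> NULL

SQL:
SELECT a.name AS item, b.name AS parent
FROM tasks a
LEFT JOIN tasks b ON a.parent_id = b.id

Result:
item      | parent   
----------+----------
Optimize  | NULL     
Implement | Optimize 
Plan      | Implement
Deploy    | NULL     


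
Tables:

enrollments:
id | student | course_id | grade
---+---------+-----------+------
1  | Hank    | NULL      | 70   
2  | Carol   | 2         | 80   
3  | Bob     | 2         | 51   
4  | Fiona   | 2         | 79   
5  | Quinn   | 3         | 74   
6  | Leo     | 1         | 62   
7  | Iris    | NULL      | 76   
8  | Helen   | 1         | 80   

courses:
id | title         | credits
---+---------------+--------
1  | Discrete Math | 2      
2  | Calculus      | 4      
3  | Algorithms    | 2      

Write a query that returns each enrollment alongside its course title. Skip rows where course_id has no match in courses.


INNER JOIN keeps only enrollments rows whose course_id matches an id in courses. Walk through each enrollment:
  - enrollment 1 (Hank): course_id=NULL, no match -> dropped
  - enrollment 2 (Carol): course_id=2 -> matches Calculus
  - enrollment 3 (Bob): course_id=2 -> matches Calculus
  - enrollment 4 (Fiona): course_id=2 -> matches Calculus
  - enrollment 5 (Quinn): course_id=3 -> matches Algorithms
  - enrollment 6 (Leo): course_id=1 -> matches Discrete Math
  - enrollment 7 (Iris): course_id=NULL, no match -> dropped
  - enrollment 8 (Helen): course_id=1 -> matches Discrete Math
So 2 of 8 rows are dropped.

SQL:
SELECT a.student, b.title AS course
FROM enrollments a
INNER JOIN courses b ON a.course_id = b.id

Result:
student | course       
--------+--------------
Carol   | Calculus     
Bob     | Calculus     
Fiona   | Calculus     
Quinn   | Algorithms   
Leo     | Discrete Math
Helen   | Discrete Math
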